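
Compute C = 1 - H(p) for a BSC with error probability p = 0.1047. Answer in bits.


H(p) = -p*log2(p) - (1-p)*log2(1-p) = -0.1047*log2(0.1047) - 0.8953*log2(0.8953) = 0.340868 + 0.142851 = 0.4837. C = 1 - H(p) = 1 - 0.4837 = 0.5163

0.5163 bits


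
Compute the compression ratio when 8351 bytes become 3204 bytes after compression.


Ratio = original / compressed = 8351 / 3204 = 2.6064

2.6064


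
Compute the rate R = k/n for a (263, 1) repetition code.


Rate = k/n = 1/263

1/263


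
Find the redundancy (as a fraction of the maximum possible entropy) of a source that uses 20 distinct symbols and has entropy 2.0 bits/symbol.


H_max = log2(K) = log2(20) = 4.3219 bits/symbol. Redundancy = 1 - H/H_max = 1 - 2.0/4.3219 = 1 - 0.4628 = 0.5372

0.5372


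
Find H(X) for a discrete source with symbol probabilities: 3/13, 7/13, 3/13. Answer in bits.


H = -sum(p_i * log2(p_i)). Terms: -(3/13)*log2(3/13) = 0.488187; -(7/13)*log2(7/13) = 0.480892; -(3/13)*log2(3/13) = 0.488187. H = 0.488187 + 0.480892 + 0.488187 = 1.4573

1.4573 bits


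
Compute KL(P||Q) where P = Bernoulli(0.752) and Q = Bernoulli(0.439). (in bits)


KL = p*log2(p/q) + (1-p)*log2((1-p)/(1-q)) = 0.752*log2(0.752/0.439) + 0.248*log2(0.248/0.561) = 0.2919

0.2919 bits


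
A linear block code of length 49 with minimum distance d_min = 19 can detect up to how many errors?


Detection capability = d_min - 1 = 19 - 1 = 18

18 errors


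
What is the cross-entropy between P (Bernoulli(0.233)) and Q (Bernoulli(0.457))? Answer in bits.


H(P,Q) = -p*log2(q) - (1-p)*log2(1-q). -0.233*log2(0.457) = 0.263228; -0.767*log2(0.543) = 0.675709. H(P,Q) = 0.263228 + 0.675709 = 0.9389

0.9389 bits


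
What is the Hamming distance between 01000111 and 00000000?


Count differing positions: . ^ . . . ^ ^ ^ = 4 differences

4


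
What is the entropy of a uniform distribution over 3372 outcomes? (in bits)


H = log2(n) = log2(3372) = 11.7194

11.7194 bits


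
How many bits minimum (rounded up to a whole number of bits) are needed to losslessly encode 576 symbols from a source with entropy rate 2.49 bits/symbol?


Minimum bits >= n * H = 576 * 2.49 = 1434.24, rounded up to a whole number of bits = 1435

1435 bits


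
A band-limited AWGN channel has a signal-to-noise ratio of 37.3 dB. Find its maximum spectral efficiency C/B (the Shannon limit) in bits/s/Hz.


SNR_linear = 10^(37.3/10) = 5370.318; C/B = log2(1 + SNR_linear) = log2(1 + 5370.318) = 12.3911

12.3911 bits/s/Hz


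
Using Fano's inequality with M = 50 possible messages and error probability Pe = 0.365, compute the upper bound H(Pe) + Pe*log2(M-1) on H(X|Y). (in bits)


H(Pe) = -Pe*log2(Pe) - (1-Pe)*log2(1-Pe) = -0.365*log2(0.365) - 0.635*log2(0.635) = 0.530722 + 0.416034 = 0.9468. Pe*log2(M-1) = 0.365*log2(49) = 2.049369. Bound = H(Pe) + Pe*log2(M-1) = 0.530722 + 0.416034 + 2.049369 = 2.9961

2.9961 bits


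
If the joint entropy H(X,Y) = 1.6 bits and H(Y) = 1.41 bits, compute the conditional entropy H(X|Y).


H(X|Y) = H(X,Y) - H(Y) = 1.6 - 1.41 = 0.19

0.19 bits


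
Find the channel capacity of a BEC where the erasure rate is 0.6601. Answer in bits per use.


C = 1 - epsilon = 1 - 0.6601 = 0.3399

0.3399 bits


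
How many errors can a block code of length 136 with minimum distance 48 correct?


Correction capability = floor((d-1)/2) = floor((48-1)/2) = 23

23 errors


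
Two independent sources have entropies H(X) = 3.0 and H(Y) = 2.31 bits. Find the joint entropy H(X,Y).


For independent variables, H(X,Y) = H(X) + H(Y) = 3.0 + 2.31 = 5.31

5.31 bits


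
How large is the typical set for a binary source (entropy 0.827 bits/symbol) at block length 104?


log2|A_typical| = nH = 104 * 0.827 = 86.008, so |A_typical| ~ 2^86.008 = 7.780e+25

7.780e+25


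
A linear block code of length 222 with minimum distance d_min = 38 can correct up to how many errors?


Correction capability = floor((d-1)/2) = floor((38-1)/2) = 18

18 errors


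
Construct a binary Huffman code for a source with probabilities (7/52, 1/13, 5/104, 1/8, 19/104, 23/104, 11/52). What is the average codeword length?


Huffman construction (repeatedly merge the two least-probable nodes; each merge adds 1 bit to every symbol beneath it): 5/104 + 1/13 = 1/8; 1/8 + 1/8 = 1/4; 7/52 + 19/104 = 33/104; 11/52 + 23/104 = 45/104; 1/4 + 33/104 = 59/104; 45/104 + 59/104 = 1. Resulting codeword lengths (in the order the probabilities were given): (3, 4, 4, 3, 3, 2, 2). L_avg = sum(p_i * l_i) = 7/52*3 + 1/13*4 + 5/104*4 + 1/8*3 + 19/104*3 + 23/104*2 + 11/52*2 = 35/13 = 2.6923

2.6923 bits


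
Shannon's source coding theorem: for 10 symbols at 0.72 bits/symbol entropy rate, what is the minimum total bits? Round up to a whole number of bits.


Minimum bits >= n * H = 10 * 0.72 = 7.2, rounded up to a whole number of bits = 8

8 bits


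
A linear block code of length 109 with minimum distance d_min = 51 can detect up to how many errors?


Detection capability = d_min - 1 = 51 - 1 = 50

50 errors


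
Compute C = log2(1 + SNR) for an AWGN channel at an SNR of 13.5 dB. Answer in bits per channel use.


SNR_linear = 10^(13.5/10) = 22.3872; C = log2(1 + SNR_linear) = log2(1 + 22.3872) = 4.5476

4.5476 bits/channel use


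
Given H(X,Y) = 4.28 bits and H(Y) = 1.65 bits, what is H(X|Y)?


H(X|Y) = H(X,Y) - H(Y) = 4.28 - 1.65 = 2.63

2.63 bits


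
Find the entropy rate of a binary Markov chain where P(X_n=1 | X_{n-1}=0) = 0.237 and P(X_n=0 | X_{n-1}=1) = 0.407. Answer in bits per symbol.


Stationary distribution: pi_0 = p10/(p01+p10) = 0.632, pi_1 = 0.368. Entropy rate H' = pi_0*H(p01) + pi_1*H(p10) = 0.632*0.79 + 0.368*0.9749 = 0.8581

0.8581 bits/symbol


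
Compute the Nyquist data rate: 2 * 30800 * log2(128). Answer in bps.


Rate = 2 * B * log2(M) = 2 * 30800 * 7.0 = 431200.0

431200.0 bps


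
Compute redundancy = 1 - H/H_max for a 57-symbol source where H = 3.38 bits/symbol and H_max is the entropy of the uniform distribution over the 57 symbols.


H_max = log2(K) = log2(57) = 5.8329 bits/symbol. Redundancy = 1 - H/H_max = 1 - 3.38/5.8329 = 1 - 0.5795 = 0.4205

0.4205


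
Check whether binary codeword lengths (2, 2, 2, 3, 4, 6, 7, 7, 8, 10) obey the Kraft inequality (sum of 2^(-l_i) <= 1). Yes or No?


Kraft sum = sum(2^(-l_i)) = 0.9736, need <= 1. Result: satisfied (a binary prefix-free code with these lengths exists)

Yes


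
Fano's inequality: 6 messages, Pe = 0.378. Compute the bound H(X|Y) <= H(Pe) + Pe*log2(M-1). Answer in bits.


H(Pe) = -Pe*log2(Pe) - (1-Pe)*log2(1-Pe) = -0.378*log2(0.378) - 0.622*log2(0.622) = 0.530539 + 0.426078 = 0.9566. Pe*log2(M-1) = 0.378*log2(5) = 0.877689. Bound = H(Pe) + Pe*log2(M-1) = 0.530539 + 0.426078 + 0.877689 = 1.8343

1.8343 bits


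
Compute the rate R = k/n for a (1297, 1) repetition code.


Rate = k/n = 1/1297

1/1297


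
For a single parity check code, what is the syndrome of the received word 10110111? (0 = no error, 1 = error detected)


Syndrome = XOR of all bits = 1 XOR 0 XOR 1 XOR 1 XOR 0 XOR 1 XOR 1 XOR 1 = 0

0


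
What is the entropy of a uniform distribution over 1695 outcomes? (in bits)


H = log2(n) = log2(1695) = 10.7271

10.7271 bits


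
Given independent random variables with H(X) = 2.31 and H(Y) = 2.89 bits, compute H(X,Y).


For independent variables, H(X,Y) = H(X) + H(Y) = 2.31 + 2.89 = 5.2

5.2 bits


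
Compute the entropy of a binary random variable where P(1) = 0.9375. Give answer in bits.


H = -p*log2(p) - (1-p)*log2(1-p). -0.9375*log2(0.9375) = 0.087290; -0.0625*log2(0.0625) = 0.250000. H = 0.087290 + 0.250000 = 0.3373

0.3373 bits


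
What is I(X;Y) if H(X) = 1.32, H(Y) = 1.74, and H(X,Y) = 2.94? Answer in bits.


I(X;Y) = H(X) + H(Y) - H(X,Y) = 1.32 + 1.74 - 2.94 = 0.12

0.12 bits


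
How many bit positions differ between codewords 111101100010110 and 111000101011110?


Count differing positions: . . . ^ . ^ . . ^ . . ^ . . . = 4 differences

4


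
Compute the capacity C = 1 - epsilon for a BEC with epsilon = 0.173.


C = 1 - epsilon = 1 - 0.173 = 0.827

0.827 bits


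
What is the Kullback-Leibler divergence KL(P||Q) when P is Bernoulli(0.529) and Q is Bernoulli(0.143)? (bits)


KL = p*log2(p/q) + (1-p)*log2((1-p)/(1-q)) = 0.529*log2(0.529/0.143) + 0.471*log2(0.471/0.857) = 0.5916

0.5916 bits


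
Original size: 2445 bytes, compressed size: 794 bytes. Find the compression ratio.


Ratio = original / compressed = 2445 / 794 = 3.0793

3.0793


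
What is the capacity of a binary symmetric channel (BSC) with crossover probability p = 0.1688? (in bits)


H(p) = -p*log2(p) - (1-p)*log2(1-p) = -0.1688*log2(0.1688) - 0.8312*log2(0.8312) = 0.433244 + 0.221708 = 0.655. C = 1 - H(p) = 1 - 0.655 = 0.345

0.345 bits


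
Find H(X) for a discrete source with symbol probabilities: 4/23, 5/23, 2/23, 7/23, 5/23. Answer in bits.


H = -sum(p_i * log2(p_i)). Terms: -(4/23)*log2(4/23) = 0.438880; -(5/23)*log2(5/23) = 0.478616; -(2/23)*log2(2/23) = 0.306397; -(7/23)*log2(7/23) = 0.522324; -(5/23)*log2(5/23) = 0.478616. H = 0.438880 + 0.478616 + 0.306397 + 0.522324 + 0.478616 = 2.2248

2.2248 bits


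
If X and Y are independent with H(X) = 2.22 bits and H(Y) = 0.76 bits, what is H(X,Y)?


For independent variables, H(X,Y) = H(X) + H(Y) = 2.22 + 0.76 = 2.98

2.98 bits


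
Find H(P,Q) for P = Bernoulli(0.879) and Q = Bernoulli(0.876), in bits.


H(P,Q) = -p*log2(q) - (1-p)*log2(1-q). -0.879*log2(0.876) = 0.167887; -0.121*log2(0.124) = 0.364402. H(P,Q) = 0.167887 + 0.364402 = 0.5323

0.5323 bits


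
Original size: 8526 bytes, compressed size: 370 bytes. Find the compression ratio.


Ratio = original / compressed = 8526 / 370 = 23.0432

23.0432


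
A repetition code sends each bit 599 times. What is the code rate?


Rate = k/n = 1/599

1/599


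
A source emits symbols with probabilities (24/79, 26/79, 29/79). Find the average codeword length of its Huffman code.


Huffman construction (repeatedly merge the two least-probable nodes; each merge adds 1 bit to every symbol beneath it): 24/79 + 26/79 = 50/79; 29/79 + 50/79 = 1. Resulting codeword lengths (in the order the probabilities were given): (2, 2, 1). L_avg = sum(p_i * l_i) = 24/79*2 + 26/79*2 + 29/79*1 = 129/79 = 1.6329

1.6329 bits


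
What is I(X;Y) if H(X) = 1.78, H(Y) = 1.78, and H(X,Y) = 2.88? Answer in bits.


I(X;Y) = H(X) + H(Y) - H(X,Y) = 1.78 + 1.78 - 2.88 = 0.68

0.68 bits


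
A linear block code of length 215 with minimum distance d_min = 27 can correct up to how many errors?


Correction capability = floor((d-1)/2) = floor((27-1)/2) = 13

13 errors


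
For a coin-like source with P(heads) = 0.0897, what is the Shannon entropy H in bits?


H = -p*log2(p) - (1-p)*log2(1-p). -0.0897*log2(0.0897) = 0.312044; -0.9103*log2(0.9103) = 0.123424. H = 0.312044 + 0.123424 = 0.4355

0.4355 bits


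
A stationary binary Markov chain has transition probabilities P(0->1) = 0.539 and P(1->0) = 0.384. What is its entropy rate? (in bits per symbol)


Stationary distribution: pi_0 = p10/(p01+p10) = 0.416, pi_1 = 0.584. Entropy rate H' = pi_0*H(p01) + pi_1*H(p10) = 0.416*0.9956 + 0.584*0.9608 = 0.9753

0.9753 bits/symbol


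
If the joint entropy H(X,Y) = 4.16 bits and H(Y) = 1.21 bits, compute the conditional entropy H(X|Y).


H(X|Y) = H(X,Y) - H(Y) = 4.16 - 1.21 = 2.95

2.95 bits


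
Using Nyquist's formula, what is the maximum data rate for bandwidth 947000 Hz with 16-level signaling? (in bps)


Rate = 2 * B * log2(M) = 2 * 947000 * 4.0 = 7576000.0

7576000.0 bps


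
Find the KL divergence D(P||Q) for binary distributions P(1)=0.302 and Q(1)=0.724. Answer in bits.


KL = p*log2(p/q) + (1-p)*log2((1-p)/(1-q)) = 0.302*log2(0.302/0.724) + 0.698*log2(0.698/0.276) = 0.5534

0.5534 bits


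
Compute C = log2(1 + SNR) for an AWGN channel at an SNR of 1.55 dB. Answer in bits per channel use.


SNR_linear = 10^(1.55/10) = 1.4289; C = log2(1 + SNR_linear) = log2(1 + 1.4289) = 1.2803

1.2803 bits/channel use


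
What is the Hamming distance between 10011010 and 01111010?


Count differing positions: ^ ^ ^ . . . . . = 3 differences

3


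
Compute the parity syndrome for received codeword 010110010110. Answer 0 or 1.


Syndrome = XOR of all bits = 0 XOR 1 XOR 0 XOR 1 XOR 1 XOR 0 XOR 0 XOR 1 XOR 0 XOR 1 XOR 1 XOR 0 = 0

0


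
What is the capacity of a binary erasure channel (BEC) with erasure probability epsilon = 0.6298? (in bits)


C = 1 - epsilon = 1 - 0.6298 = 0.3702

0.3702 bits


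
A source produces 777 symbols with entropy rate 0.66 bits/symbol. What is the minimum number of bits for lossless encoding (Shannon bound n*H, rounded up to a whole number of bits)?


Minimum bits >= n * H = 777 * 0.66 = 512.82, rounded up to a whole number of bits = 513

513 bits


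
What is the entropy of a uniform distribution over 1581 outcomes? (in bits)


H = log2(n) = log2(1581) = 10.6266

10.6266 bits


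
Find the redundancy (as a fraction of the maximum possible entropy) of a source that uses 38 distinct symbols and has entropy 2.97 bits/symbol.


H_max = log2(K) = log2(38) = 5.2479 bits/symbol. Redundancy = 1 - H/H_max = 1 - 2.97/5.2479 = 1 - 0.5659 = 0.4341

0.4341


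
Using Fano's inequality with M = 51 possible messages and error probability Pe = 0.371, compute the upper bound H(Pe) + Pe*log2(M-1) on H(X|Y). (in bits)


H(Pe) = -Pe*log2(Pe) - (1-Pe)*log2(1-Pe) = -0.371*log2(0.371) - 0.629*log2(0.629) = 0.530719 + 0.420718 = 0.9514. Pe*log2(M-1) = 0.371*log2(50) = 2.093871. Bound = H(Pe) + Pe*log2(M-1) = 0.530719 + 0.420718 + 2.093871 = 3.0453

3.0453 bits


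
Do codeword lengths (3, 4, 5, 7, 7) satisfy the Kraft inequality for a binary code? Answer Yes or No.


Kraft sum = sum(2^(-l_i)) = 0.2344, need <= 1. Result: satisfied (a binary prefix-free code with these lengths exists)

Yes


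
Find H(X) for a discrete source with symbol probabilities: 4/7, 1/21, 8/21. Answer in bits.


H = -sum(p_i * log2(p_i)). Terms: -(4/7)*log2(4/7) = 0.461346; -(1/21)*log2(1/21) = 0.209158; -(8/21)*log2(8/21) = 0.530407. H = 0.461346 + 0.209158 + 0.530407 = 1.2009

1.2009 bits


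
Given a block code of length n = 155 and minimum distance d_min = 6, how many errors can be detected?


Detection capability = d_min - 1 = 6 - 1 = 5

5 errors


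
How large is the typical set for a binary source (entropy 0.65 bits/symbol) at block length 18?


log2|A_typical| = nH = 18 * 0.65 = 11.7, so |A_typical| ~ 2^11.7 = 3.327e+03

3.327e+03


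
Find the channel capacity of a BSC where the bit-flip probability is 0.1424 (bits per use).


H(p) = -p*log2(p) - (1-p)*log2(1-p) = -0.1424*log2(0.1424) - 0.8576*log2(0.8576) = 0.400426 + 0.190064 = 0.5905. C = 1 - H(p) = 1 - 0.5905 = 0.4095

0.4095 bits


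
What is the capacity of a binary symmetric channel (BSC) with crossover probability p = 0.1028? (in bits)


H(p) = -p*log2(p) - (1-p)*log2(1-p) = -0.1028*log2(0.1028) - 0.8972*log2(0.8972) = 0.337399 + 0.140410 = 0.4778. C = 1 - H(p) = 1 - 0.4778 = 0.5222

0.5222 bits


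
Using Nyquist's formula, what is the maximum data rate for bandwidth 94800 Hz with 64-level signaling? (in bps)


Rate = 2 * B * log2(M) = 2 * 94800 * 6.0 = 1137600.0

1137600.0 bps


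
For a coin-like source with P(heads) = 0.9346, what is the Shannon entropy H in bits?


H = -p*log2(p) - (1-p)*log2(1-p). -0.9346*log2(0.9346) = 0.091197; -0.0654*log2(0.0654) = 0.257321. H = 0.091197 + 0.257321 = 0.3485

0.3485 bits


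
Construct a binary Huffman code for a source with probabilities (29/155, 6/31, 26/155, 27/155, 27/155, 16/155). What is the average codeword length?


Huffman construction (repeatedly merge the two least-probable nodes; each merge adds 1 bit to every symbol beneath it): 16/155 + 26/155 = 42/155; 27/155 + 27/155 = 54/155; 29/155 + 6/31 = 59/155; 42/155 + 54/155 = 96/155; 59/155 + 96/155 = 1. Resulting codeword lengths (in the order the probabilities were given): (2, 2, 3, 3, 3, 3). L_avg = sum(p_i * l_i) = 29/155*2 + 6/31*2 + 26/155*3 + 27/155*3 + 27/155*3 + 16/155*3 = 406/155 = 2.6194

2.6194 bits


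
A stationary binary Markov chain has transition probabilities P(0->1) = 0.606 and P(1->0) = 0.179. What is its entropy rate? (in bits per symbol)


Stationary distribution: pi_0 = p10/(p01+p10) = 0.228, pi_1 = 0.772. Entropy rate H' = pi_0*H(p01) + pi_1*H(p10) = 0.228*0.9673 + 0.772*0.6779 = 0.7439

0.7439 bits/symbol


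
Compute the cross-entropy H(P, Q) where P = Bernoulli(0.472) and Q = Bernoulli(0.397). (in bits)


H(P,Q) = -p*log2(q) - (1-p)*log2(1-q). -0.472*log2(0.397) = 0.629076; -0.528*log2(0.603) = 0.385319. H(P,Q) = 0.629076 + 0.385319 = 1.0144

1.0144 bits


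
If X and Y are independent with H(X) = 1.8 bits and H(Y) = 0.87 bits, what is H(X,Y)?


For independent variables, H(X,Y) = H(X) + H(Y) = 1.8 + 0.87 = 2.67

2.67 bits


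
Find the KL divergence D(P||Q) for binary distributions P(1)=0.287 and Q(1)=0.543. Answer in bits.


KL = p*log2(p/q) + (1-p)*log2((1-p)/(1-q)) = 0.287*log2(0.287/0.543) + 0.713*log2(0.713/0.457) = 0.1935

0.1935 bits


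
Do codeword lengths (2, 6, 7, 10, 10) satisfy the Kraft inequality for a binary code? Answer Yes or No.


Kraft sum = sum(2^(-l_i)) = 0.2754, need <= 1. Result: satisfied (a binary prefix-free code with these lengths exists)

Yes


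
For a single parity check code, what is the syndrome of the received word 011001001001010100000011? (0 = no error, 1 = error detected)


Syndrome = XOR of all bits = 0 XOR 1 XOR 1 XOR 0 XOR 0 XOR 1 XOR 0 XOR 0 XOR 1 XOR 0 XOR 0 XOR 1 XOR 0 XOR 1 XOR 0 XOR 1 XOR 0 XOR 0 XOR 0 XOR 0 XOR 0 XOR 0 XOR 1 XOR 1 = 1

1


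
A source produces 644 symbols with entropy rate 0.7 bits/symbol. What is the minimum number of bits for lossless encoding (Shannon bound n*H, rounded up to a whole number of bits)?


Minimum bits >= n * H = 644 * 0.7 = 450.8, rounded up to a whole number of bits = 451

451 bits


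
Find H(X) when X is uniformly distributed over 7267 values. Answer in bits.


H = log2(n) = log2(7267) = 12.8271

12.8271 bits


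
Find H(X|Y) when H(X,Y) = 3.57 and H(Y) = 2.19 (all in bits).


H(X|Y) = H(X,Y) - H(Y) = 3.57 - 2.19 = 1.38

1.38 bits


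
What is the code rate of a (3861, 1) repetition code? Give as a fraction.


Rate = k/n = 1/3861

1/3861


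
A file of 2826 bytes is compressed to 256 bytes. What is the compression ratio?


Ratio = original / compressed = 2826 / 256 = 11.0391

11.0391


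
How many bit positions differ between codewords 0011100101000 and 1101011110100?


Count differing positions: ^ ^ ^ . ^ ^ ^ . ^ ^ ^ . . = 9 differences

9


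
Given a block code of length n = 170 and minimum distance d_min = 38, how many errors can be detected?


Detection capability = d_min - 1 = 38 - 1 = 37

37 errors


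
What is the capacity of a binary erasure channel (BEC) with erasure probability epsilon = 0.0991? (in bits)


C = 1 - epsilon = 1 - 0.0991 = 0.9009

0.9009 bits


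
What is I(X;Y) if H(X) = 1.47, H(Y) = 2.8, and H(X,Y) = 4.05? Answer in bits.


I(X;Y) = H(X) + H(Y) - H(X,Y) = 1.47 + 2.8 - 4.05 = 0.22

0.22 bits


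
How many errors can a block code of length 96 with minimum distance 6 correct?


Correction capability = floor((d-1)/2) = floor((6-1)/2) = 2

2 errors


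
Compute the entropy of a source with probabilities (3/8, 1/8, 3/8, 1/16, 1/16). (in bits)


H = -sum(p_i * log2(p_i)). Terms: -(3/8)*log2(3/8) = 0.530639; -(1/8)*log2(1/8) = 0.375000; -(3/8)*log2(3/8) = 0.530639; -(1/16)*log2(1/16) = 0.250000; -(1/16)*log2(1/16) = 0.250000. H = 0.530639 + 0.375000 + 0.530639 + 0.250000 + 0.250000 = 1.9363

1.9363 bits


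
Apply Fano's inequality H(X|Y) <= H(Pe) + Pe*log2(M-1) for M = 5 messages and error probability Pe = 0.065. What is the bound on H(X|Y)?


H(Pe) = -Pe*log2(Pe) - (1-Pe)*log2(1-Pe) = -0.065*log2(0.065) - 0.935*log2(0.935) = 0.256322 + 0.090659 = 0.347. Pe*log2(M-1) = 0.065*log2(4) = 0.130000. Bound = H(Pe) + Pe*log2(M-1) = 0.256322 + 0.090659 + 0.130000 = 0.477

0.477 bits


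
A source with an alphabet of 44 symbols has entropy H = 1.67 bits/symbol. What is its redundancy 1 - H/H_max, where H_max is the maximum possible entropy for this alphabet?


H_max = log2(K) = log2(44) = 5.4594 bits/symbol. Redundancy = 1 - H/H_max = 1 - 1.67/5.4594 = 1 - 0.3059 = 0.6941

0.6941


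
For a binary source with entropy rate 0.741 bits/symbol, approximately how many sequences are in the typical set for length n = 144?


log2|A_typical| = nH = 144 * 0.741 = 106.704, so |A_typical| ~ 2^106.704 = 1.322e+32

1.322e+32


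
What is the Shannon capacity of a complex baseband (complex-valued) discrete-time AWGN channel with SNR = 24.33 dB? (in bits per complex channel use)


SNR_linear = 10^(24.33/10) = 271.0192; C = log2(1 + SNR_linear) = log2(1 + 271.0192) = 8.0876

8.0876 bits/channel use


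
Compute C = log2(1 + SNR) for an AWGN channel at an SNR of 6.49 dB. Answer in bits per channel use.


SNR_linear = 10^(6.49/10) = 4.4566; C = log2(1 + SNR_linear) = log2(1 + 4.4566) = 2.448

2.448 bits/channel use


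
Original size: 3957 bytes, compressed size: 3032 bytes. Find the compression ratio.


Ratio = original / compressed = 3957 / 3032 = 1.3051

1.3051


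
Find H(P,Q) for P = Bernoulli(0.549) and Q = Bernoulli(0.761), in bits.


H(P,Q) = -p*log2(q) - (1-p)*log2(1-q). -0.549*log2(0.761) = 0.216323; -0.451*log2(0.239) = 0.931278. H(P,Q) = 0.216323 + 0.931278 = 1.1476

1.1476 bits


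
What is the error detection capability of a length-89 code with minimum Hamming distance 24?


Detection capability = d_min - 1 = 24 - 1 = 23

23 errors


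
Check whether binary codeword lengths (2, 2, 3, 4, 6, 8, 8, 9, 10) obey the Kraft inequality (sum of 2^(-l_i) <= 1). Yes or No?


Kraft sum = sum(2^(-l_i)) = 0.7139, need <= 1. Result: satisfied (a binary prefix-free code with these lengths exists)

Yes


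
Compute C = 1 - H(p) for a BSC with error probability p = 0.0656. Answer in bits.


H(p) = -p*log2(p) - (1-p)*log2(1-p) = -0.0656*log2(0.0656) - 0.9344*log2(0.9344) = 0.257819 + 0.091466 = 0.3493. C = 1 - H(p) = 1 - 0.3493 = 0.6507

0.6507 bits


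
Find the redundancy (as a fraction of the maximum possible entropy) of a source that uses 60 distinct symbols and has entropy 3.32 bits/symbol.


H_max = log2(K) = log2(60) = 5.9069 bits/symbol. Redundancy = 1 - H/H_max = 1 - 3.32/5.9069 = 1 - 0.5621 = 0.4379

0.4379


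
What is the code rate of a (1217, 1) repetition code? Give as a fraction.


Rate = k/n = 1/1217

1/1217


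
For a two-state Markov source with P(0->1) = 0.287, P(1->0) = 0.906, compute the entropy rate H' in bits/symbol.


Stationary distribution: pi_0 = p10/(p01+p10) = 0.7594, pi_1 = 0.2406. Entropy rate H' = pi_0*H(p01) + pi_1*H(p10) = 0.7594*0.8648 + 0.2406*0.4497 = 0.7649

0.7649 bits/symbol


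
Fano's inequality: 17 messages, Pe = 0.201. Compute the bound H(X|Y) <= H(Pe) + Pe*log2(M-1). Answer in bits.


H(Pe) = -Pe*log2(Pe) - (1-Pe)*log2(1-Pe) = -0.201*log2(0.201) - 0.799*log2(0.799) = 0.465261 + 0.258662 = 0.7239. Pe*log2(M-1) = 0.201*log2(16) = 0.804000. Bound = H(Pe) + Pe*log2(M-1) = 0.465261 + 0.258662 + 0.804000 = 1.5279

1.5279 bits


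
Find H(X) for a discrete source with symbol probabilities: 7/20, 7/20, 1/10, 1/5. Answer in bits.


H = -sum(p_i * log2(p_i)). Terms: -(7/20)*log2(7/20) = 0.530101; -(7/20)*log2(7/20) = 0.530101; -(1/10)*log2(1/10) = 0.332193; -(1/5)*log2(1/5) = 0.464386. H = 0.530101 + 0.530101 + 0.332193 + 0.464386 = 1.8568

1.8568 bits


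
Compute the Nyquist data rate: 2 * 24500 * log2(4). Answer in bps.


Rate = 2 * B * log2(M) = 2 * 24500 * 2.0 = 98000.0

98000.0 bps


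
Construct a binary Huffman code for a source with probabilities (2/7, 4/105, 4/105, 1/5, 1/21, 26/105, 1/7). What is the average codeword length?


Huffman construction (repeatedly merge the two least-probable nodes; each merge adds 1 bit to every symbol beneath it): 4/105 + 4/105 = 8/105; 1/21 + 8/105 = 13/105; 13/105 + 1/7 = 4/15; 1/5 + 26/105 = 47/105; 4/15 + 2/7 = 58/105; 47/105 + 58/105 = 1. Resulting codeword lengths (in the order the probabilities were given): (2, 5, 5, 2, 4, 2, 3). L_avg = sum(p_i * l_i) = 2/7*2 + 4/105*5 + 4/105*5 + 1/5*2 + 1/21*4 + 26/105*2 + 1/7*3 = 37/15 = 2.4667

2.4667 bits


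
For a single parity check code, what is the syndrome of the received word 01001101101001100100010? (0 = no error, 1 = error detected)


Syndrome = XOR of all bits = 0 XOR 1 XOR 0 XOR 0 XOR 1 XOR 1 XOR 0 XOR 1 XOR 1 XOR 0 XOR 1 XOR 0 XOR 0 XOR 1 XOR 1 XOR 0 XOR 0 XOR 1 XOR 0 XOR 0 XOR 0 XOR 1 XOR 0 = 0

0


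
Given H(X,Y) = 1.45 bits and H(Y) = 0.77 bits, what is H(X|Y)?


H(X|Y) = H(X,Y) - H(Y) = 1.45 - 0.77 = 0.68

0.68 bits


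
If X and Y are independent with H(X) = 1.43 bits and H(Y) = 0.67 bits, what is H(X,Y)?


For independent variables, H(X,Y) = H(X) + H(Y) = 1.43 + 0.67 = 2.1

2.1 bits


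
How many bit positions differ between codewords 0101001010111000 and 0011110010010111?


Count differing positions: . ^ ^ . ^ ^ ^ . . . ^ . ^ ^ ^ ^ = 10 differences

10


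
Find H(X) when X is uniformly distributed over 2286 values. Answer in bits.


H = log2(n) = log2(2286) = 11.1586

11.1586 bits


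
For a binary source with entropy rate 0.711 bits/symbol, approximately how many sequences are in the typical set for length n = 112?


log2|A_typical| = nH = 112 * 0.711 = 79.632, so |A_typical| ~ 2^79.632 = 9.367e+23

9.367e+23


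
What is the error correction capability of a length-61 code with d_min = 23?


Correction capability = floor((d-1)/2) = floor((23-1)/2) = 11

11 errors


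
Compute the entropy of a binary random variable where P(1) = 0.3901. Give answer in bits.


H = -p*log2(p) - (1-p)*log2(1-p). -0.3901*log2(0.3901) = 0.529789; -0.6099*log2(0.6099) = 0.435075. H = 0.529789 + 0.435075 = 0.9649

0.9649 bits


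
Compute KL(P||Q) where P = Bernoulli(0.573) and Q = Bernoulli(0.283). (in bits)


KL = p*log2(p/q) + (1-p)*log2((1-p)/(1-q)) = 0.573*log2(0.573/0.283) + 0.427*log2(0.427/0.717) = 0.2639

0.2639 bits


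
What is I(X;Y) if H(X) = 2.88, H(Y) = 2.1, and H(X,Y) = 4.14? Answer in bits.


I(X;Y) = H(X) + H(Y) - H(X,Y) = 2.88 + 2.1 - 4.14 = 0.84

0.84 bits


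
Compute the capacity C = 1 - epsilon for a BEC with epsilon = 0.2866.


C = 1 - epsilon = 1 - 0.2866 = 0.7134

0.7134 bits


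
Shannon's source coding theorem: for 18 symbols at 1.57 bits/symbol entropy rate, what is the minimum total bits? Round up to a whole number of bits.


Minimum bits >= n * H = 18 * 1.57 = 28.26, rounded up to a whole number of bits = 29

29 bits


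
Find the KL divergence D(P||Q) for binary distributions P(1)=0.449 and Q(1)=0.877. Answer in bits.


KL = p*log2(p/q) + (1-p)*log2((1-p)/(1-q)) = 0.449*log2(0.449/0.877) + 0.551*log2(0.551/0.123) = 0.7584

0.7584 bits


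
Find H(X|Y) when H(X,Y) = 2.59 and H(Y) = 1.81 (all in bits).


H(X|Y) = H(X,Y) - H(Y) = 2.59 - 1.81 = 0.78

0.78 bits


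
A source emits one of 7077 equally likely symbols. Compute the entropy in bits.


H = log2(n) = log2(7077) = 12.7889

12.7889 bits


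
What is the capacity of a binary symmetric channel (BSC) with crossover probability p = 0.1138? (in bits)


H(p) = -p*log2(p) - (1-p)*log2(1-p) = -0.1138*log2(0.1138) - 0.8862*log2(0.8862) = 0.356812 + 0.154461 = 0.5113. C = 1 - H(p) = 1 - 0.5113 = 0.4887

0.4887 bits


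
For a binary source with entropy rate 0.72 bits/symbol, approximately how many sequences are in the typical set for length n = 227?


log2|A_typical| = nH = 227 * 0.72 = 163.44, so |A_typical| ~ 2^163.44 = 1.586e+49

1.586e+49


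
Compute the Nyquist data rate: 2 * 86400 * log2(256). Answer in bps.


Rate = 2 * B * log2(M) = 2 * 86400 * 8.0 = 1382400.0

1382400.0 bps


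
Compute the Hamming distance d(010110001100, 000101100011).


Count differing positions: . ^ . . ^ ^ ^ . ^ ^ ^ ^ = 8 differences

8


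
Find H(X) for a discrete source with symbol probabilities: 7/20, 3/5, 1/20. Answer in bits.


H = -sum(p_i * log2(p_i)). Terms: -(7/20)*log2(7/20) = 0.530101; -(3/5)*log2(3/5) = 0.442179; -(1/20)*log2(1/20) = 0.216096. H = 0.530101 + 0.442179 + 0.216096 = 1.1884

1.1884 bits


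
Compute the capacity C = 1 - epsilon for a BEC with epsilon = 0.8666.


C = 1 - epsilon = 1 - 0.8666 = 0.1334

0.1334 bits


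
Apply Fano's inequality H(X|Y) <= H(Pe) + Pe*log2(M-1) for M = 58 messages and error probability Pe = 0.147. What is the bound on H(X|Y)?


H(Pe) = -Pe*log2(Pe) - (1-Pe)*log2(1-Pe) = -0.147*log2(0.147) - 0.853*log2(0.853) = 0.406618 + 0.195663 = 0.6023. Pe*log2(M-1) = 0.147*log2(57) = 0.857435. Bound = H(Pe) + Pe*log2(M-1) = 0.406618 + 0.195663 + 0.857435 = 1.4597

1.4597 bits


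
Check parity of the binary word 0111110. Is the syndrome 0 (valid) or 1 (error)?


Syndrome = XOR of all bits = 0 XOR 1 XOR 1 XOR 1 XOR 1 XOR 1 XOR 0 = 1

1


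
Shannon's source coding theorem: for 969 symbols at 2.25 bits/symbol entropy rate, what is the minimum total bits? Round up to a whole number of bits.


Minimum bits >= n * H = 969 * 2.25 = 2180.25, rounded up to a whole number of bits = 2181

2181 bits


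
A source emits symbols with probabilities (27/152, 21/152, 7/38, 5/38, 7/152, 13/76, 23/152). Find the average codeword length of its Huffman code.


Huffman construction (repeatedly merge the two least-probable nodes; each merge adds 1 bit to every symbol beneath it): 7/152 + 5/38 = 27/152; 21/152 + 23/152 = 11/38; 13/76 + 27/152 = 53/152; 27/152 + 7/38 = 55/152; 11/38 + 53/152 = 97/152; 55/152 + 97/152 = 1. Resulting codeword lengths (in the order the probabilities were given): (3, 3, 2, 3, 3, 3, 3). L_avg = sum(p_i * l_i) = 27/152*3 + 21/152*3 + 7/38*2 + 5/38*3 + 7/152*3 + 13/76*3 + 23/152*3 = 107/38 = 2.8158

2.8158 bits


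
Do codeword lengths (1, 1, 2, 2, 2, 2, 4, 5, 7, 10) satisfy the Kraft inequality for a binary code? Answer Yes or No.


Kraft sum = sum(2^(-l_i)) = 2.1025, need <= 1. Result: violated (a binary prefix-free code with these lengths cannot exist)

No


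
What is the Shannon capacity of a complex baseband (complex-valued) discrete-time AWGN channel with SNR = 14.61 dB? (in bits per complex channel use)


SNR_linear = 10^(14.61/10) = 28.9068; C = log2(1 + SNR_linear) = log2(1 + 28.9068) = 4.9024

4.9024 bits/channel use


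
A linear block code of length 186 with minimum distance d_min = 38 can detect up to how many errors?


Detection capability = d_min - 1 = 38 - 1 = 37

37 errors


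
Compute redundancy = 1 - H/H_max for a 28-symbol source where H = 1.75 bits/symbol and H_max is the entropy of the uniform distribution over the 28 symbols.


H_max = log2(K) = log2(28) = 4.8074 bits/symbol. Redundancy = 1 - H/H_max = 1 - 1.75/4.8074 = 1 - 0.364 = 0.636

0.636


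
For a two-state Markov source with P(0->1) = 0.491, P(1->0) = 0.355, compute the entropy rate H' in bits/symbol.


Stationary distribution: pi_0 = p10/(p01+p10) = 0.4196, pi_1 = 0.5804. Entropy rate H' = pi_0*H(p01) + pi_1*H(p10) = 0.4196*0.9998 + 0.5804*0.9385 = 0.9642

0.9642 bits/symbol


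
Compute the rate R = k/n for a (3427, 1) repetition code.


Rate = k/n = 1/3427

1/3427


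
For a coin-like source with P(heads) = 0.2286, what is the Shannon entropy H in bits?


H = -p*log2(p) - (1-p)*log2(1-p). -0.2286*log2(0.2286) = 0.486713; -0.7714*log2(0.7714) = 0.288850. H = 0.486713 + 0.288850 = 0.7756

0.7756 bits


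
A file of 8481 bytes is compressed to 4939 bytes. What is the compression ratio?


Ratio = original / compressed = 8481 / 4939 = 1.7171

1.7171


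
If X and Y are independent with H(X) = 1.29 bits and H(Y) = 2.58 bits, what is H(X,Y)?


For independent variables, H(X,Y) = H(X) + H(Y) = 1.29 + 2.58 = 3.87

3.87 bits


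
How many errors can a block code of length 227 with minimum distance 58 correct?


Correction capability = floor((d-1)/2) = floor((58-1)/2) = 28

28 errors


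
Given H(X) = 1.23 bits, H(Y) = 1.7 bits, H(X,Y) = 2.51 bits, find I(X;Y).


I(X;Y) = H(X) + H(Y) - H(X,Y) = 1.23 + 1.7 - 2.51 = 0.42

0.42 bits


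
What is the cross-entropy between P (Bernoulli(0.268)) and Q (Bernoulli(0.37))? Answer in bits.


H(P,Q) = -p*log2(q) - (1-p)*log2(1-q). -0.268*log2(0.37) = 0.384420; -0.732*log2(0.63) = 0.487934. H(P,Q) = 0.384420 + 0.487934 = 0.8724

0.8724 bits


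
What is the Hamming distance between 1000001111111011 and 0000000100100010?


Count differing positions: ^ . . . . . ^ . ^ ^ . ^ ^ . . ^ = 7 differences

7


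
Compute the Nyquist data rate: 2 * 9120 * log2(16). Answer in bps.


Rate = 2 * B * log2(M) = 2 * 9120 * 4.0 = 72960.0

72960.0 bps


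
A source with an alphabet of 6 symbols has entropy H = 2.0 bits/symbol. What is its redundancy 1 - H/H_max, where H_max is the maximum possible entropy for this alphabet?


H_max = log2(K) = log2(6) = 2.585 bits/symbol. Redundancy = 1 - H/H_max = 1 - 2.0/2.585 = 1 - 0.7737 = 0.2263

0.2263


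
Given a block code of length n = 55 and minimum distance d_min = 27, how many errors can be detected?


Detection capability = d_min - 1 = 27 - 1 = 26

26 errors


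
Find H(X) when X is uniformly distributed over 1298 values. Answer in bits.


H = log2(n) = log2(1298) = 10.3421

10.3421 bits


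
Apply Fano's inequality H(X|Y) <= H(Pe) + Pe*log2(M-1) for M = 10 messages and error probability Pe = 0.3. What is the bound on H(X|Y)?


H(Pe) = -Pe*log2(Pe) - (1-Pe)*log2(1-Pe) = -0.3*log2(0.3) - 0.7*log2(0.7) = 0.521090 + 0.360201 = 0.8813. Pe*log2(M-1) = 0.3*log2(9) = 0.950978. Bound = H(Pe) + Pe*log2(M-1) = 0.521090 + 0.360201 + 0.950978 = 1.8323

1.8323 bits


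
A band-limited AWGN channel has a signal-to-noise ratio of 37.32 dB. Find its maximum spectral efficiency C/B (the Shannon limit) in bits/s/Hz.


SNR_linear = 10^(37.32/10) = 5395.1062; C/B = log2(1 + SNR_linear) = log2(1 + 5395.1062) = 12.3977

12.3977 bits/s/Hz


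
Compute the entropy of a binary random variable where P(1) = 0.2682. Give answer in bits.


H = -p*log2(p) - (1-p)*log2(1-p). -0.2682*log2(0.2682) = 0.509210; -0.7318*log2(0.7318) = 0.329660. H = 0.509210 + 0.329660 = 0.8389

0.8389 bits


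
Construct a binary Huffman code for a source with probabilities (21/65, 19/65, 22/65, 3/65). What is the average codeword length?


Huffman construction (repeatedly merge the two least-probable nodes; each merge adds 1 bit to every symbol beneath it): 3/65 + 19/65 = 22/65; 21/65 + 22/65 = 43/65; 22/65 + 43/65 = 1. Resulting codeword lengths (in the order the probabilities were given): (2, 2, 2, 2). L_avg = sum(p_i * l_i) = 21/65*2 + 19/65*2 + 22/65*2 + 3/65*2 = 2

2.0 bits


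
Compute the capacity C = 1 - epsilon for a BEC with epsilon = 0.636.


C = 1 - epsilon = 1 - 0.636 = 0.364

0.364 bits


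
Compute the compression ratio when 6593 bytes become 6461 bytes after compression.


Ratio = original / compressed = 6593 / 6461 = 1.0204

1.0204


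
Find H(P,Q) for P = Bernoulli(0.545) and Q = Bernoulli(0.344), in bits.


H(P,Q) = -p*log2(q) - (1-p)*log2(1-q). -0.545*log2(0.344) = 0.839038; -0.455*log2(0.656) = 0.276746. H(P,Q) = 0.839038 + 0.276746 = 1.1158

1.1158 bits


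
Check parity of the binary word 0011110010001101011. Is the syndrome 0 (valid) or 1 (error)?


Syndrome = XOR of all bits = 0 XOR 0 XOR 1 XOR 1 XOR 1 XOR 1 XOR 0 XOR 0 XOR 1 XOR 0 XOR 0 XOR 0 XOR 1 XOR 1 XOR 0 XOR 1 XOR 0 XOR 1 XOR 1 = 0

0


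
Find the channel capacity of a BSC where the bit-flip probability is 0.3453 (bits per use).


H(p) = -p*log2(p) - (1-p)*log2(1-p) = -0.3453*log2(0.3453) - 0.6547*log2(0.6547) = 0.529717 + 0.400083 = 0.9298. C = 1 - H(p) = 1 - 0.9298 = 0.0702

0.0702 bits


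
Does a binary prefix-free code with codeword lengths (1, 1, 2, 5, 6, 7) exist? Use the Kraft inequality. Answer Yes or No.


Kraft sum = sum(2^(-l_i)) = 1.3047, need <= 1. Result: violated (a binary prefix-free code with these lengths cannot exist)

No


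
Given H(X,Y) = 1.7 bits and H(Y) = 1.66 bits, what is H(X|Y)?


H(X|Y) = H(X,Y) - H(Y) = 1.7 - 1.66 = 0.04

0.04 bits


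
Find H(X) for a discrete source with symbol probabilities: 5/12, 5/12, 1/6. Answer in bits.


H = -sum(p_i * log2(p_i)). Terms: -(5/12)*log2(5/12) = 0.526264; -(5/12)*log2(5/12) = 0.526264; -(1/6)*log2(1/6) = 0.430827. H = 0.526264 + 0.526264 + 0.430827 = 1.4834

1.4834 bits


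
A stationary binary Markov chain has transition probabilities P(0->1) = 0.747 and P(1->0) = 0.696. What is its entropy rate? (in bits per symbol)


Stationary distribution: pi_0 = p10/(p01+p10) = 0.4823, pi_1 = 0.5177. Entropy rate H' = pi_0*H(p01) + pi_1*H(p10) = 0.4823*0.816 + 0.5177*0.8861 = 0.8523

0.8523 bits/symbol


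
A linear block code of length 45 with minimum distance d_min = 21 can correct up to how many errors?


Correction capability = floor((d-1)/2) = floor((21-1)/2) = 10

10 errors


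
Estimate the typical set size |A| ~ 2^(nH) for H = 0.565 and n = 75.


log2|A_typical| = nH = 75 * 0.565 = 42.375, so |A_typical| ~ 2^42.375 = 5.704e+12

5.704e+12


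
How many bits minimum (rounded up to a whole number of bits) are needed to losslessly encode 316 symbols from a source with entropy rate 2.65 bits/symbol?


Minimum bits >= n * H = 316 * 2.65 = 837.4, rounded up to a whole number of bits = 838

838 bits


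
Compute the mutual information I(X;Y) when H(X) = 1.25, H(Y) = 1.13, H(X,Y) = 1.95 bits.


I(X;Y) = H(X) + H(Y) - H(X,Y) = 1.25 + 1.13 - 1.95 = 0.43

0.43 bits


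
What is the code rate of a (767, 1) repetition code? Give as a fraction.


Rate = k/n = 1/767

1/767


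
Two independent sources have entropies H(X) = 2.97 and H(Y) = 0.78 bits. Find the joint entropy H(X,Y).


For independent variables, H(X,Y) = H(X) + H(Y) = 2.97 + 0.78 = 3.75

3.75 bits


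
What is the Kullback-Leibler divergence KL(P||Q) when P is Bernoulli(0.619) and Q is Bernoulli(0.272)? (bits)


KL = p*log2(p/q) + (1-p)*log2((1-p)/(1-q)) = 0.619*log2(0.619/0.272) + 0.381*log2(0.381/0.728) = 0.3784

0.3784 bits


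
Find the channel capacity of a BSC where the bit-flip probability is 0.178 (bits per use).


H(p) = -p*log2(p) - (1-p)*log2(1-p) = -0.178*log2(0.178) - 0.822*log2(0.822) = 0.443229 + 0.232453 = 0.6757. C = 1 - H(p) = 1 - 0.6757 = 0.3243

0.3243 bits


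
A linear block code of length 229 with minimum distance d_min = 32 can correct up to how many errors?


Correction capability = floor((d-1)/2) = floor((32-1)/2) = 15

15 errors


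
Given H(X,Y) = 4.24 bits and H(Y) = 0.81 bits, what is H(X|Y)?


H(X|Y) = H(X,Y) - H(Y) = 4.24 - 0.81 = 3.43

3.43 bits


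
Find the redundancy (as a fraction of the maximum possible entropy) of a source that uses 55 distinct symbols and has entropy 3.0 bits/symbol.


H_max = log2(K) = log2(55) = 5.7814 bits/symbol. Redundancy = 1 - H/H_max = 1 - 3.0/5.7814 = 1 - 0.5189 = 0.4811

0.4811


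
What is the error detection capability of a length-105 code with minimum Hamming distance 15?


Detection capability = d_min - 1 = 15 - 1 = 14

14 errors


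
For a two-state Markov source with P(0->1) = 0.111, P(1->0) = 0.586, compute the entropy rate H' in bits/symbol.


Stationary distribution: pi_0 = p10/(p01+p10) = 0.8407, pi_1 = 0.1593. Entropy rate H' = pi_0*H(p01) + pi_1*H(p10) = 0.8407*0.5029 + 0.1593*0.9786 = 0.5787

0.5787 bits/symbol


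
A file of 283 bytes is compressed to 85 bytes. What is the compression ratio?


Ratio = original / compressed = 283 / 85 = 3.3294

3.3294
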